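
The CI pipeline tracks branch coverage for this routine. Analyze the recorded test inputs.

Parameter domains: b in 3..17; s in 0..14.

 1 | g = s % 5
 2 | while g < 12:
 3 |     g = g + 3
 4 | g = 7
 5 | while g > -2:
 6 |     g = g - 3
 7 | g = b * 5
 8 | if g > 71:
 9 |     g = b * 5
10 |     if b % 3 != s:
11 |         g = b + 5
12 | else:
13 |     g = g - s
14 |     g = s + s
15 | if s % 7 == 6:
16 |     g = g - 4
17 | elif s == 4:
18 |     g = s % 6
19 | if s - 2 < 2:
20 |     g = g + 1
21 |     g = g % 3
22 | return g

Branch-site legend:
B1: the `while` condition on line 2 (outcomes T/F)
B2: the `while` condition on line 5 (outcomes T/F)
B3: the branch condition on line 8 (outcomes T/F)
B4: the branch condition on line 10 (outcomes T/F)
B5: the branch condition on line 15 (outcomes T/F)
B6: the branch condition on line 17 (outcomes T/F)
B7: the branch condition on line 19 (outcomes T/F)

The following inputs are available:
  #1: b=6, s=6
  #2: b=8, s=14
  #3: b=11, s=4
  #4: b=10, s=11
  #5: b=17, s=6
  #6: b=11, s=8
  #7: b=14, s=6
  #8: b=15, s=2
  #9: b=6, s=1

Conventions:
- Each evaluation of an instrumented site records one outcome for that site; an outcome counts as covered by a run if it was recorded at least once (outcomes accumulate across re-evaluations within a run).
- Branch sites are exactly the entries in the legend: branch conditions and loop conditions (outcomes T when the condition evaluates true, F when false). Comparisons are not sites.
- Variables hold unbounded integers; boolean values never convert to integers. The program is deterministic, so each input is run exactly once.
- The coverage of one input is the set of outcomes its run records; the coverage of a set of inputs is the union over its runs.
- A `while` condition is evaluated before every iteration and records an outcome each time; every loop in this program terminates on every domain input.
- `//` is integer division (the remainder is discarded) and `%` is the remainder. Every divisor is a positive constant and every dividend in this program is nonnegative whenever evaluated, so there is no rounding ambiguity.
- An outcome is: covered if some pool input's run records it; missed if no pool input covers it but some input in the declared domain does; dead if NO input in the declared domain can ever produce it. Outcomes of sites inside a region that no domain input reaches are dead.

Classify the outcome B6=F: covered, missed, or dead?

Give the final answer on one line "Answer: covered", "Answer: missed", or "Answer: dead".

B6=F is recorded by pool input(s) 2, 4, 6, 8, 9 -> covered

Answer: covered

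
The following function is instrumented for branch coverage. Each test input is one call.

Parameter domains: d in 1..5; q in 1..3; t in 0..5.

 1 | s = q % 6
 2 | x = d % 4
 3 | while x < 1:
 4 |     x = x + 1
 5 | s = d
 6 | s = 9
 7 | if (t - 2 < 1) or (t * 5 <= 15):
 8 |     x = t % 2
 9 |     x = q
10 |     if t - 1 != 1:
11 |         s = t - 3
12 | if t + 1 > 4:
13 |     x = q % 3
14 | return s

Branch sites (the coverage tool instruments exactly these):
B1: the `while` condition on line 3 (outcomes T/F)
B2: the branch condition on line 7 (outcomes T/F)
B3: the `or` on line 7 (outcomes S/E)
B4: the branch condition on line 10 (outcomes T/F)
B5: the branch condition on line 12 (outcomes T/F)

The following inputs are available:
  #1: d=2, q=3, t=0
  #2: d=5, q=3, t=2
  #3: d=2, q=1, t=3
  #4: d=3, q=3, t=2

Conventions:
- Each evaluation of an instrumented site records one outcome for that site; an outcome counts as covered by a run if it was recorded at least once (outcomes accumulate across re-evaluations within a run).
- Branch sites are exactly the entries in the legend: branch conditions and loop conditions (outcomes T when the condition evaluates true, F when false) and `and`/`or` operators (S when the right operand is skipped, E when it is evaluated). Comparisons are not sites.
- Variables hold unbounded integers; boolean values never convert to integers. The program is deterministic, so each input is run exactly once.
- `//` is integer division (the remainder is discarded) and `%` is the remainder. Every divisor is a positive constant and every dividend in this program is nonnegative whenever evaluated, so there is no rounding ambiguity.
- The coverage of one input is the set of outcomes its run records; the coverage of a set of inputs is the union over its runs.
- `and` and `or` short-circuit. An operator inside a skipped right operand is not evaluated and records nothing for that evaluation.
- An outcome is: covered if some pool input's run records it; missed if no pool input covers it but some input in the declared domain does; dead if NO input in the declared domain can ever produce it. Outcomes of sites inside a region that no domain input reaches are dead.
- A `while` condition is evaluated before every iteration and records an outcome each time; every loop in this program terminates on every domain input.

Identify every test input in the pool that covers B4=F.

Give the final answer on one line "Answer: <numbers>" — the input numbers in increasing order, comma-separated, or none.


input #1 (d=2, q=3, t=0): misses B4=F
input #2 (d=5, q=3, t=2): covers B4=F
input #3 (d=2, q=1, t=3): misses B4=F
input #4 (d=3, q=3, t=2): covers B4=F
Answer: 2, 4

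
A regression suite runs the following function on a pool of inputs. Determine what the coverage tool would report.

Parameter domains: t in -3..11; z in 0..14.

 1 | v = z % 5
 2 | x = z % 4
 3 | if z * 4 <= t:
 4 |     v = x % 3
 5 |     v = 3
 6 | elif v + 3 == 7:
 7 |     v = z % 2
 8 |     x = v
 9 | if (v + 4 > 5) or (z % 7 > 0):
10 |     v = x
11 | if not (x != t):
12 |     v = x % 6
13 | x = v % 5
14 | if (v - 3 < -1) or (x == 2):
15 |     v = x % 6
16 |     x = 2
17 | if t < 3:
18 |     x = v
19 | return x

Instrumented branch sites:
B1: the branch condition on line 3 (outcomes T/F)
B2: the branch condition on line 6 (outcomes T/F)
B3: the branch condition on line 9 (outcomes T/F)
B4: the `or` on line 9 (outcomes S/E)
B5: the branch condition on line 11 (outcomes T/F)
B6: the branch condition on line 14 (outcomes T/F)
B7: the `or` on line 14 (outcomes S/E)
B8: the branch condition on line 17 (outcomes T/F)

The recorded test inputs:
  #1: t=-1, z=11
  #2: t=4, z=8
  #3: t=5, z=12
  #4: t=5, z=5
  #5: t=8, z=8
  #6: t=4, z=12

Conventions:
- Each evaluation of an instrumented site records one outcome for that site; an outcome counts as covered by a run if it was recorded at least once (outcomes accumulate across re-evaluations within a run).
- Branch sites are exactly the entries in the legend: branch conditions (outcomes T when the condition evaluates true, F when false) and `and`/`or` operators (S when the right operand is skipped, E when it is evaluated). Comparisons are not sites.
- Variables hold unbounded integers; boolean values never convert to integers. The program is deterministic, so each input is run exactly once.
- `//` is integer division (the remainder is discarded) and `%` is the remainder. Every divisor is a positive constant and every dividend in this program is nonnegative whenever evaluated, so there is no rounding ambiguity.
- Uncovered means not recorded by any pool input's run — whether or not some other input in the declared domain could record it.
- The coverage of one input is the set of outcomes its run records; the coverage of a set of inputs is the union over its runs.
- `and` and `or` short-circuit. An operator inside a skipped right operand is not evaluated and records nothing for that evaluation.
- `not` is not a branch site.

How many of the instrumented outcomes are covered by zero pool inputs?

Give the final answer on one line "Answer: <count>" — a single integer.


input #1, t=-1, z=11: events B1->F, B2->F, B4->E, B3->T, B5->F, B7->E, B6->F, B8->T; outcomes B1=F, B2=F, B3=T, B4=E, B5=F, B6=F, B7=E, B8=T
input #2, t=4, z=8: events B1->F, B2->F, B4->S, B3->T, B5->F, B7->S, B6->T, B8->F; outcomes B1=F, B2=F, B3=T, B4=S, B5=F, B6=T, B7=S, B8=F
input #3, t=5, z=12: events B1->F, B2->F, B4->S, B3->T, B5->F, B7->S, B6->T, B8->F; outcomes B1=F, B2=F, B3=T, B4=S, B5=F, B6=T, B7=S, B8=F
input #4, t=5, z=5: events B1->F, B2->F, B4->E, B3->T, B5->F, B7->S, B6->T, B8->F; outcomes B1=F, B2=F, B3=T, B4=E, B5=F, B6=T, B7=S, B8=F
input #5, t=8, z=8: events B1->F, B2->F, B4->S, B3->T, B5->F, B7->S, B6->T, B8->F; outcomes B1=F, B2=F, B3=T, B4=S, B5=F, B6=T, B7=S, B8=F
input #6, t=4, z=12: events B1->F, B2->F, B4->S, B3->T, B5->F, B7->S, B6->T, B8->F; outcomes B1=F, B2=F, B3=T, B4=S, B5=F, B6=T, B7=S, B8=F
union over the pool: B1=F, B2=F, B3=T, B4=S, B4=E, B5=F, B6=T, B6=F, B7=S, B7=E, B8=T, B8=F
uncovered (4 of 16): B1=T, B2=T, B3=F, B5=T
Answer: 4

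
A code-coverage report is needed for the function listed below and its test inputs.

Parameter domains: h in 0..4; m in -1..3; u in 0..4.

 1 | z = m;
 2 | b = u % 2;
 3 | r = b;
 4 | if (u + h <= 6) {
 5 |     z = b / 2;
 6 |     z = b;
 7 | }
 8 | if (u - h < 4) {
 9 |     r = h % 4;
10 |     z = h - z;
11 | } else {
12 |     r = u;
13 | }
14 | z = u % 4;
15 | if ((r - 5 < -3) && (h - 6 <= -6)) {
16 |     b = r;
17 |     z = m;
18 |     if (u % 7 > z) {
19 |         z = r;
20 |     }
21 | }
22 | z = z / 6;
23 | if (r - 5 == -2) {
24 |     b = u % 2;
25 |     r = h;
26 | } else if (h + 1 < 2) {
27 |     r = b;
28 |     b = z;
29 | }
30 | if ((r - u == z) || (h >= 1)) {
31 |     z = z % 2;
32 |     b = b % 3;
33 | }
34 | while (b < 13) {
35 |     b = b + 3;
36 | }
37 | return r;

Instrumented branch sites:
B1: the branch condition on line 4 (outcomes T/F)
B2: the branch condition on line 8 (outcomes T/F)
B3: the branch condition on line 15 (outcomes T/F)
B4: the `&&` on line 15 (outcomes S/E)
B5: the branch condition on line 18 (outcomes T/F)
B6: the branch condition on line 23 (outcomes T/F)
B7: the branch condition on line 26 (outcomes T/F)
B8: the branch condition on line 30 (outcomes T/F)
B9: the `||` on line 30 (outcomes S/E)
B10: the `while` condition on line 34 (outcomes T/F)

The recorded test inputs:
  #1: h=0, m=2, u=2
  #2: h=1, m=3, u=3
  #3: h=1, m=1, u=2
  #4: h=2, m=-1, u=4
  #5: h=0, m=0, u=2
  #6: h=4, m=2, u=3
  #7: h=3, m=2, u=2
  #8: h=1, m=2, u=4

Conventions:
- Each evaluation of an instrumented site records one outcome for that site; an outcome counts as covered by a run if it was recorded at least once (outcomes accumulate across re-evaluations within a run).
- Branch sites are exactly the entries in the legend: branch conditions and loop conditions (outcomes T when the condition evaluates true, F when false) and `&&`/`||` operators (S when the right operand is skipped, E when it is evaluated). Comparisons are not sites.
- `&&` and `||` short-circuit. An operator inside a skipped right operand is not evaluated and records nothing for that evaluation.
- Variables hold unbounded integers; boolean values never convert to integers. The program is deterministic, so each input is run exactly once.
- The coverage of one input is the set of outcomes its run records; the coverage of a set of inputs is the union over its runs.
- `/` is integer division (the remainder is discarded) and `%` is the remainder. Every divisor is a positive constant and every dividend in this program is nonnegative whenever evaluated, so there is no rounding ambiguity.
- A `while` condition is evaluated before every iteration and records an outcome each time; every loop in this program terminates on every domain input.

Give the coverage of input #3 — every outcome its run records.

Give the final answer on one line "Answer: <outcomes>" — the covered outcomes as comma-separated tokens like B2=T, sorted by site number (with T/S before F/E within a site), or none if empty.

Running input #3 (h=1, m=1, u=2), event by event:
  B1->T, B2->T, B4->E, B3->F, B6->F, B7->F, B9->E, B8->T, B10->T, B10->T
  B10->T, B10->T, B10->T, B10->F
as a set, this run covers: B1=T, B2=T, B3=F, B4=E, B6=F, B7=F, B8=T, B9=E, B10=T, B10=F

Answer: B1=T, B2=T, B3=F, B4=E, B6=F, B7=F, B8=T, B9=E, B10=T, B10=F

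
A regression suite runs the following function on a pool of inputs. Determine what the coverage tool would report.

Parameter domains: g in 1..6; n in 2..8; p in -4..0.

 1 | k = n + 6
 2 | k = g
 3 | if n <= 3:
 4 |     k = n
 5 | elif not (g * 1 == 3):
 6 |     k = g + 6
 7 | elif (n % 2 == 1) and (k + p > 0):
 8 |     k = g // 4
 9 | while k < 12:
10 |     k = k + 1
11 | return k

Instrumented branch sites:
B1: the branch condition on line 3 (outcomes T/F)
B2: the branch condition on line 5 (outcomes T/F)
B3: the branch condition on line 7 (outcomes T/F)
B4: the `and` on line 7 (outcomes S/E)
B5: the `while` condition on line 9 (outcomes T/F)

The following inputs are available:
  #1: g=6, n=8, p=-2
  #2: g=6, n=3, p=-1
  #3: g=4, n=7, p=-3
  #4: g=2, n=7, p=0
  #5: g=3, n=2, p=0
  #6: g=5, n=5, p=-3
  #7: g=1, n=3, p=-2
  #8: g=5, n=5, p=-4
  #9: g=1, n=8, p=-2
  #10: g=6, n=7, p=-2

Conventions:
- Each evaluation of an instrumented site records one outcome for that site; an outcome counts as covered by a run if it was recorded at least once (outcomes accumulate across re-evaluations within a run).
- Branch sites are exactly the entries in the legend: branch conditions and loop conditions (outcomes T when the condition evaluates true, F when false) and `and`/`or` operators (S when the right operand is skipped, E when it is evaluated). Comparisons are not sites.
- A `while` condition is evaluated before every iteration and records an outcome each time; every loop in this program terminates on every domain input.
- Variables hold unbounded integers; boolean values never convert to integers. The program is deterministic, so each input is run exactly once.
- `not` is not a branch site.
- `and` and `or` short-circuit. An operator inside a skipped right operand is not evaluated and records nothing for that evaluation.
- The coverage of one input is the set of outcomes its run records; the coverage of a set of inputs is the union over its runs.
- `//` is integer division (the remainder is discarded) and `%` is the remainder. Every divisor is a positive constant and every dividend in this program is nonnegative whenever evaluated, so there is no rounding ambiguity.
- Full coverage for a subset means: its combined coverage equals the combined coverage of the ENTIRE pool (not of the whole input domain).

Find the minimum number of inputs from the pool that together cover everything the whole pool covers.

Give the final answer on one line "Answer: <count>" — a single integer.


#1 (g=6, n=8, p=-2) -> B1->F, B2->T, B5->F; covered: B1=F, B2=T, B5=F
#2 (g=6, n=3, p=-1) -> B1->T, B5->T, B5->T, B5->T, B5->T, B5->T, B5->T, B5->T, B5->T, B5->T, B5->F; covered: B1=T, B5=T, B5=F
#3 (g=4, n=7, p=-3) -> B1->F, B2->T, B5->T, B5->T, B5->F; covered: B1=F, B2=T, B5=T, B5=F
#4 (g=2, n=7, p=0) -> B1->F, B2->T, B5->T, B5->T, B5->T, B5->T, B5->F; covered: B1=F, B2=T, B5=T, B5=F
#5 (g=3, n=2, p=0) -> B1->T, B5->T, B5->T, B5->T, B5->T, B5->T, B5->T, B5->T, B5->T, B5->T, B5->T, B5->F; covered: B1=T, B5=T, B5=F
#6 (g=5, n=5, p=-3) -> B1->F, B2->T, B5->T, B5->F; covered: B1=F, B2=T, B5=T, B5=F
#7 (g=1, n=3, p=-2) -> B1->T, B5->T, B5->T, B5->T, B5->T, B5->T, B5->T, B5->T, B5->T, B5->T, B5->F; covered: B1=T, B5=T, B5=F
#8 (g=5, n=5, p=-4) -> B1->F, B2->T, B5->T, B5->F; covered: B1=F, B2=T, B5=T, B5=F
#9 (g=1, n=8, p=-2) -> B1->F, B2->T, B5->T, B5->T, B5->T, B5->T, B5->T, B5->F; covered: B1=F, B2=T, B5=T, B5=F
#10 (g=6, n=7, p=-2) -> B1->F, B2->T, B5->F; covered: B1=F, B2=T, B5=F
the full pool covers 5 outcomes: B1=T, B1=F, B2=T, B5=T, B5=F
size 1 is not enough: best union over all size-1 subsets is 4/5
inputs {1, 2} (size 2) cover everything; no size-2 subset with a lexicographically smaller index list covers all 5
Answer: 2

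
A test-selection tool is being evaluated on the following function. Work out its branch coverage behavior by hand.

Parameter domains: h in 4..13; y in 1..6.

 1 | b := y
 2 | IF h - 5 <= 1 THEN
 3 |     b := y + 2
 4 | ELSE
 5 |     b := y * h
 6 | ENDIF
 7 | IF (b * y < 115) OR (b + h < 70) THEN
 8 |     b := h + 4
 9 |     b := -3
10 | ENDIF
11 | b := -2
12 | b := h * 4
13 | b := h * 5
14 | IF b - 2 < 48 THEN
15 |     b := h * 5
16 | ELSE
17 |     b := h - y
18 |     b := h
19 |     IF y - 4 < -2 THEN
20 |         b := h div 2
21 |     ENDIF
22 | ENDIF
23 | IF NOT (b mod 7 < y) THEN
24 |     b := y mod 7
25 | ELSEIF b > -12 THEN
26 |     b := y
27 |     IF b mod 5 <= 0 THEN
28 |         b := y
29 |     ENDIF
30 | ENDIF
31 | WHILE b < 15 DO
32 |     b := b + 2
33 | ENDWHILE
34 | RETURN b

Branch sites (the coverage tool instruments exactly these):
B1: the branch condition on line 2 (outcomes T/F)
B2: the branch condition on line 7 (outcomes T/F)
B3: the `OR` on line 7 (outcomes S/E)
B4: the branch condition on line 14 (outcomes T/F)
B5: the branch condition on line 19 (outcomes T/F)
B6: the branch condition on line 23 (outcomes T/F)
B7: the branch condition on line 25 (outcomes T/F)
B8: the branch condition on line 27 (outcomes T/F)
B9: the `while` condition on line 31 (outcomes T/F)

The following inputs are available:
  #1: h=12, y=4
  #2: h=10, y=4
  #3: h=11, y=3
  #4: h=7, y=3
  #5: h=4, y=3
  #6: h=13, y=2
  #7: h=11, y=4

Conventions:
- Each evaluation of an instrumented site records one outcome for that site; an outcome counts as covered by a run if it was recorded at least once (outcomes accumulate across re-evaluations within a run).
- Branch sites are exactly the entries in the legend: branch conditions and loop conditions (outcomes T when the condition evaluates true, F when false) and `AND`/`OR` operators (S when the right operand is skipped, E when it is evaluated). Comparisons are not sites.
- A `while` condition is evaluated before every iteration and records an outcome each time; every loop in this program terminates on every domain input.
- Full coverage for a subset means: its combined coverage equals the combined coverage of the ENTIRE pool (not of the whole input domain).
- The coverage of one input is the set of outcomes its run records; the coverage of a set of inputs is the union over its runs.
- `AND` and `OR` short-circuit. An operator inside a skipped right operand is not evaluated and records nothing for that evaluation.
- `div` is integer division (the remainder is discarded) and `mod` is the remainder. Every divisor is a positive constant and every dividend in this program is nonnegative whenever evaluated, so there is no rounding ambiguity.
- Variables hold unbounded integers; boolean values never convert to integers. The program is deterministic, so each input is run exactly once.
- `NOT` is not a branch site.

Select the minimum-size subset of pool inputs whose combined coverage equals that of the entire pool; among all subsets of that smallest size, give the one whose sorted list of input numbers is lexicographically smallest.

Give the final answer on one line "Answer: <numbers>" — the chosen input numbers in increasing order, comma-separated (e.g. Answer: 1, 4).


run #1 (h=12, y=4) runs B1->F, B3->E, B2->T, B4->F, B5->F, B6->T, B9->T, B9->T, B9->T, B9->T, B9->T, B9->T, B9->F; records B1=F, B2=T, B3=E, B4=F, B5=F, B6=T, B9=T, B9=F
run #2 (h=10, y=4) runs B1->F, B3->E, B2->T, B4->F, B5->F, B6->F, B7->T, B8->F, B9->T, B9->T, B9->T, B9->T, B9->T, B9->T, ...; records B1=F, B2=T, B3=E, B4=F, B5=F, B6=F, B7=T, B8=F, B9=T, B9=F
run #3 (h=11, y=3) runs B1->F, B3->S, B2->T, B4->F, B5->F, B6->T, B9->T, B9->T, B9->T, B9->T, B9->T, B9->T, B9->F; records B1=F, B2=T, B3=S, B4=F, B5=F, B6=T, B9=T, B9=F
run #4 (h=7, y=3) runs B1->F, B3->S, B2->T, B4->T, B6->F, B7->T, B8->F, B9->T, B9->T, B9->T, B9->T, B9->T, B9->T, B9->F; records B1=F, B2=T, B3=S, B4=T, B6=F, B7=T, B8=F, B9=T, B9=F
run #5 (h=4, y=3) runs B1->T, B3->S, B2->T, B4->T, B6->T, B9->T, B9->T, B9->T, B9->T, B9->T, B9->T, B9->F; records B1=T, B2=T, B3=S, B4=T, B6=T, B9=T, B9=F
run #6 (h=13, y=2) runs B1->F, B3->S, B2->T, B4->F, B5->F, B6->T, B9->T, B9->T, B9->T, B9->T, B9->T, B9->T, B9->T, B9->F; records B1=F, B2=T, B3=S, B4=F, B5=F, B6=T, B9=T, B9=F
run #7 (h=11, y=4) runs B1->F, B3->E, B2->T, B4->F, B5->F, B6->T, B9->T, B9->T, B9->T, B9->T, B9->T, B9->T, B9->F; records B1=F, B2=T, B3=E, B4=F, B5=F, B6=T, B9=T, B9=F
union over all inputs: B1=T, B1=F, B2=T, B3=S, B3=E, B4=T, B4=F, B5=F, B6=T, B6=F, B7=T, B8=F, B9=T, B9=F (14 outcomes)
checked all size-1 subsets: none covers 14 outcomes (max 10/14)
the canonical winner is {2, 5}: size 2, full 14-outcome coverage, earliest index list among size-2 covers
Answer: 2, 5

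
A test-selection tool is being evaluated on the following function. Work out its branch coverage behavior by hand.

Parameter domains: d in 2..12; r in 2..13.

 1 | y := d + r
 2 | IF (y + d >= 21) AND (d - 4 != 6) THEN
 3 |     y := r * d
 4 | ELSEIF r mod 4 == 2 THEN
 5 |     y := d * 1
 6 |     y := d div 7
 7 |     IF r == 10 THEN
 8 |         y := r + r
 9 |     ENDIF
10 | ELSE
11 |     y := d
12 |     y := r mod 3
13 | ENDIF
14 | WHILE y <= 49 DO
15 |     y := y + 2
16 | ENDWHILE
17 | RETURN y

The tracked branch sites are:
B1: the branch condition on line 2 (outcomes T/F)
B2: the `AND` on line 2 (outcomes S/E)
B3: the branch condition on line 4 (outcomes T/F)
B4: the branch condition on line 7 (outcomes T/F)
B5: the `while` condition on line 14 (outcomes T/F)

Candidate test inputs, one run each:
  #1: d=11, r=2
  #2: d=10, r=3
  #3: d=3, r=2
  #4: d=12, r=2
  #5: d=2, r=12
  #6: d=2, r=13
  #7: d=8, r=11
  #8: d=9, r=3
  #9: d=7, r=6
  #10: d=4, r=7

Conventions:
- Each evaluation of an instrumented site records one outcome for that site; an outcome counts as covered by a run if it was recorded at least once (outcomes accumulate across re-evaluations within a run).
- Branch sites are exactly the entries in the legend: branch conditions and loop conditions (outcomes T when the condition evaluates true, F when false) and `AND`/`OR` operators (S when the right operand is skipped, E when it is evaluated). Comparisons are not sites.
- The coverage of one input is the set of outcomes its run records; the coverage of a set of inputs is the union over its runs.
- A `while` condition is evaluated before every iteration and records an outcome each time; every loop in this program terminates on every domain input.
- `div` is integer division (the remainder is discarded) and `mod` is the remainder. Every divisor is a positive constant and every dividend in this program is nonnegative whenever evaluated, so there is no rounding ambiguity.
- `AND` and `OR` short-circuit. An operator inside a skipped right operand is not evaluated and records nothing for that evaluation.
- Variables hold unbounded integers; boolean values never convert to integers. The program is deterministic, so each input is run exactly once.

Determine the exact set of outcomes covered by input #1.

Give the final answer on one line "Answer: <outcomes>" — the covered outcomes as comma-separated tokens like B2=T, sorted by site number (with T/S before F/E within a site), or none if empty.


Tracing the run of input #1 (d=11, r=2):
  B2->E, B1->T, B5->T, B5->T, B5->T, B5->T, B5->T, B5->T, B5->T, B5->T
  B5->T, B5->T, B5->T, B5->T, B5->T, B5->T, B5->F
distinct outcomes covered: B1=T, B2=E, B5=T, B5=F
Answer: B1=T, B2=E, B5=T, B5=F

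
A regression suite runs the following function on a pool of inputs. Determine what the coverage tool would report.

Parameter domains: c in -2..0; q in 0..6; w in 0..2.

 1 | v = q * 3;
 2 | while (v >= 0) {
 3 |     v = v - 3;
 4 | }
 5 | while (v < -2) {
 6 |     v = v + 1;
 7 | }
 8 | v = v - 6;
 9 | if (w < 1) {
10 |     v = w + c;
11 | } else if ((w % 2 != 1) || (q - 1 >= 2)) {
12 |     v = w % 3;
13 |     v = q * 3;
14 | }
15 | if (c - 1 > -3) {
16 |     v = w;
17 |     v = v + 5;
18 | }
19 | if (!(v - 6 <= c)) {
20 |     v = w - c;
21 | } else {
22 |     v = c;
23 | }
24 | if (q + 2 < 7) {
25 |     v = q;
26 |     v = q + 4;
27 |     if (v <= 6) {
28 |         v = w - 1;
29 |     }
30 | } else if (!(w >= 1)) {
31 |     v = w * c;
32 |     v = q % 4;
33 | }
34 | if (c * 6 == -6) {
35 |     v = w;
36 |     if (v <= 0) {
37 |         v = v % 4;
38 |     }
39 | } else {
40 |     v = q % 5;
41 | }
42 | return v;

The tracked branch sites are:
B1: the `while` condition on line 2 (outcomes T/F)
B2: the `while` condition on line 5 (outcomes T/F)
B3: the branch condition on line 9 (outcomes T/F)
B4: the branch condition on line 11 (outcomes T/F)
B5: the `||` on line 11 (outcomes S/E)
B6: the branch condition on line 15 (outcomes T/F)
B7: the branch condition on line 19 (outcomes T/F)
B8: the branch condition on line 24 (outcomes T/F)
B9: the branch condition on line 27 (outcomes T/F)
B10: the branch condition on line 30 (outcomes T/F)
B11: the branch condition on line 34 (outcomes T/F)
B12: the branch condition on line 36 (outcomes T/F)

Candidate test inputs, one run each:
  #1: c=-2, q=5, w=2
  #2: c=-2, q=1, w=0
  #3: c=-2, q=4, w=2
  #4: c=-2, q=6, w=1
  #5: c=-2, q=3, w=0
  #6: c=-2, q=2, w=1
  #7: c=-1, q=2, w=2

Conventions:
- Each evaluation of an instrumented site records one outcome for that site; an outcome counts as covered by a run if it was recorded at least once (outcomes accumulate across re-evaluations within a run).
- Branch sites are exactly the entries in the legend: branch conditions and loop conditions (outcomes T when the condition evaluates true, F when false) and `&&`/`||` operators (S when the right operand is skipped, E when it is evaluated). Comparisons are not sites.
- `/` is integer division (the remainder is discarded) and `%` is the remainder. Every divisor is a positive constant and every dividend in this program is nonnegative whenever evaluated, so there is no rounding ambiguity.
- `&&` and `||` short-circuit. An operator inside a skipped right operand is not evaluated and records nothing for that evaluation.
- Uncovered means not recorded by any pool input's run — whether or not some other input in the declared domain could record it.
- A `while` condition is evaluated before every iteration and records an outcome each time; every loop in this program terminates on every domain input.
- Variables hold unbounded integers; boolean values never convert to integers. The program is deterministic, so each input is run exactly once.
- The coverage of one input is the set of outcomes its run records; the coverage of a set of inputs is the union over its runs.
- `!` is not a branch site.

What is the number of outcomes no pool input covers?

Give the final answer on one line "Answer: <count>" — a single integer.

test 1 (c=-2, q=5, w=2) hits B1=T, B1=F, B2=T, B2=F, B3=F, B4=T, B5=S, B6=F, B7=T, B8=F, B10=F, B11=F
test 2 (c=-2, q=1, w=0) hits B1=T, B1=F, B2=T, B2=F, B3=T, B6=F, B7=F, B8=T, B9=T, B11=F
test 3 (c=-2, q=4, w=2) hits B1=T, B1=F, B2=T, B2=F, B3=F, B4=T, B5=S, B6=F, B7=T, B8=T, B9=F, B11=F
test 4 (c=-2, q=6, w=1) hits B1=T, B1=F, B2=T, B2=F, B3=F, B4=T, B5=E, B6=F, B7=T, B8=F, B10=F, B11=F
test 5 (c=-2, q=3, w=0) hits B1=T, B1=F, B2=T, B2=F, B3=T, B6=F, B7=F, B8=T, B9=F, B11=F
test 6 (c=-2, q=2, w=1) hits B1=T, B1=F, B2=T, B2=F, B3=F, B4=F, B5=E, B6=F, B7=F, B8=T, B9=T, B11=F
test 7 (c=-1, q=2, w=2) hits B1=T, B1=F, B2=T, B2=F, B3=F, B4=T, B5=S, B6=T, B7=T, B8=T, B9=T, B11=T, B12=F
union over the pool: B1=T, B1=F, B2=T, B2=F, B3=T, B3=F, B4=T, B4=F, B5=S, B5=E, B6=T, B6=F, B7=T, B7=F, B8=T, B8=F, B9=T, B9=F, B10=F, B11=T, B11=F, B12=F
uncovered (2 of 24): B10=T, B12=T

Answer: 2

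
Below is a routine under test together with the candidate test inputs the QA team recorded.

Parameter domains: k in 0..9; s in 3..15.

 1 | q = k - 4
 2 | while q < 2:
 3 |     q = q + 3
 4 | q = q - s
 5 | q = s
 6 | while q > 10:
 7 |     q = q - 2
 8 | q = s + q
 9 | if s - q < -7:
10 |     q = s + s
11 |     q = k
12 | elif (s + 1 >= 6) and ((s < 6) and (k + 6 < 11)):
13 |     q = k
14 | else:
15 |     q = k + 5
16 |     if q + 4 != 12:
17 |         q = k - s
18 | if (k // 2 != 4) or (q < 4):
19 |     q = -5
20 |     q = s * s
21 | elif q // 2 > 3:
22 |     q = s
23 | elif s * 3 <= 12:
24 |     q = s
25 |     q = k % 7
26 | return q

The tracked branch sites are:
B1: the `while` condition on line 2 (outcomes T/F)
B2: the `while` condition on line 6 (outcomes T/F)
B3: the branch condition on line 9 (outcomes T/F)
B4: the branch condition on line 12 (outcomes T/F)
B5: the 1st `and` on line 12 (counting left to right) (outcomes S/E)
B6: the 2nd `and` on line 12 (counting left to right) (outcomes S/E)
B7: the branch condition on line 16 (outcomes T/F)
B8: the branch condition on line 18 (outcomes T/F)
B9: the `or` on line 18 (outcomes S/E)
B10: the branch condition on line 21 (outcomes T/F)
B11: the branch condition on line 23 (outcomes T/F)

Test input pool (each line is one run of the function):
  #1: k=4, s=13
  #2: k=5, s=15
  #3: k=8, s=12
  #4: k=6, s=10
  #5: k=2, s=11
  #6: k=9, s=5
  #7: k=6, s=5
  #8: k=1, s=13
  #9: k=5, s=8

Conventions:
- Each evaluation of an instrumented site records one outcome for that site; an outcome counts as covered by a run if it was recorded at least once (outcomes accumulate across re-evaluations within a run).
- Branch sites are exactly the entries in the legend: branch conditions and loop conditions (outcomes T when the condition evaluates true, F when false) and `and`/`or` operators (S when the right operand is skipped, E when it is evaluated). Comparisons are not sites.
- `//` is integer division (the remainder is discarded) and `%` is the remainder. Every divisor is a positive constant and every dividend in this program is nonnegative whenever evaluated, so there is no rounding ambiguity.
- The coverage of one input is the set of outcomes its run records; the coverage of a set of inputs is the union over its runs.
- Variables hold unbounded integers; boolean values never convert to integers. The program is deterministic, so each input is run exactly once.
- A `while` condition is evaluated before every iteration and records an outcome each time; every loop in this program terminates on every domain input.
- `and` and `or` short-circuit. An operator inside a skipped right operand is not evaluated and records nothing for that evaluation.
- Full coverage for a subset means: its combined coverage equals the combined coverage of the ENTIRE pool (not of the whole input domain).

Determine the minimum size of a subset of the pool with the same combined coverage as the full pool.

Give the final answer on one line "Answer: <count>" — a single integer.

input #1 (k=4, s=13): events B1->T, B1->F, B2->T, B2->T, B2->F, B3->T, B9->S, B8->T; covers B1=T, B1=F, B2=T, B2=F, B3=T, B8=T, B9=S
input #2 (k=5, s=15): events B1->T, B1->F, B2->T, B2->T, B2->T, B2->F, B3->T, B9->S, B8->T; covers B1=T, B1=F, B2=T, B2=F, B3=T, B8=T, B9=S
input #3 (k=8, s=12): events B1->F, B2->T, B2->F, B3->T, B9->E, B8->F, B10->T; covers B1=F, B2=T, B2=F, B3=T, B8=F, B9=E, B10=T
input #4 (k=6, s=10): events B1->F, B2->F, B3->T, B9->S, B8->T; covers B1=F, B2=F, B3=T, B8=T, B9=S
input #5 (k=2, s=11): events B1->T, B1->T, B1->F, B2->T, B2->F, B3->T, B9->S, B8->T; covers B1=T, B1=F, B2=T, B2=F, B3=T, B8=T, B9=S
input #6 (k=9, s=5): events B1->F, B2->F, B3->F, B5->E, B6->E, B4->F, B7->T, B9->E, B8->F, B10->F, B11->F; covers B1=F, B2=F, B3=F, B4=F, B5=E, B6=E, B7=T, B8=F, B9=E, B10=F, B11=F
input #7 (k=6, s=5): events B1->F, B2->F, B3->F, B5->E, B6->E, B4->F, B7->T, B9->S, B8->T; covers B1=F, B2=F, B3=F, B4=F, B5=E, B6=E, B7=T, B8=T, B9=S
input #8 (k=1, s=13): events B1->T, B1->T, B1->F, B2->T, B2->T, B2->F, B3->T, B9->S, B8->T; covers B1=T, B1=F, B2=T, B2=F, B3=T, B8=T, B9=S
input #9 (k=5, s=8): events B1->T, B1->F, B2->F, B3->T, B9->S, B8->T; covers B1=T, B1=F, B2=F, B3=T, B8=T, B9=S
together the pool reaches 17 outcomes: B1=T, B1=F, B2=T, B2=F, B3=T, B3=F, B4=F, B5=E, B6=E, B7=T, B8=T, B8=F, B9=S, B9=E, B10=T, B10=F, B11=F
checked all size-1 subsets: none covers 17 outcomes (max 11/17)
checked all size-2 subsets: none covers 17 outcomes (max 16/17)
the canonical winner is {1, 3, 6}: size 3, full 17-outcome coverage, earliest index list among size-3 covers

Answer: 3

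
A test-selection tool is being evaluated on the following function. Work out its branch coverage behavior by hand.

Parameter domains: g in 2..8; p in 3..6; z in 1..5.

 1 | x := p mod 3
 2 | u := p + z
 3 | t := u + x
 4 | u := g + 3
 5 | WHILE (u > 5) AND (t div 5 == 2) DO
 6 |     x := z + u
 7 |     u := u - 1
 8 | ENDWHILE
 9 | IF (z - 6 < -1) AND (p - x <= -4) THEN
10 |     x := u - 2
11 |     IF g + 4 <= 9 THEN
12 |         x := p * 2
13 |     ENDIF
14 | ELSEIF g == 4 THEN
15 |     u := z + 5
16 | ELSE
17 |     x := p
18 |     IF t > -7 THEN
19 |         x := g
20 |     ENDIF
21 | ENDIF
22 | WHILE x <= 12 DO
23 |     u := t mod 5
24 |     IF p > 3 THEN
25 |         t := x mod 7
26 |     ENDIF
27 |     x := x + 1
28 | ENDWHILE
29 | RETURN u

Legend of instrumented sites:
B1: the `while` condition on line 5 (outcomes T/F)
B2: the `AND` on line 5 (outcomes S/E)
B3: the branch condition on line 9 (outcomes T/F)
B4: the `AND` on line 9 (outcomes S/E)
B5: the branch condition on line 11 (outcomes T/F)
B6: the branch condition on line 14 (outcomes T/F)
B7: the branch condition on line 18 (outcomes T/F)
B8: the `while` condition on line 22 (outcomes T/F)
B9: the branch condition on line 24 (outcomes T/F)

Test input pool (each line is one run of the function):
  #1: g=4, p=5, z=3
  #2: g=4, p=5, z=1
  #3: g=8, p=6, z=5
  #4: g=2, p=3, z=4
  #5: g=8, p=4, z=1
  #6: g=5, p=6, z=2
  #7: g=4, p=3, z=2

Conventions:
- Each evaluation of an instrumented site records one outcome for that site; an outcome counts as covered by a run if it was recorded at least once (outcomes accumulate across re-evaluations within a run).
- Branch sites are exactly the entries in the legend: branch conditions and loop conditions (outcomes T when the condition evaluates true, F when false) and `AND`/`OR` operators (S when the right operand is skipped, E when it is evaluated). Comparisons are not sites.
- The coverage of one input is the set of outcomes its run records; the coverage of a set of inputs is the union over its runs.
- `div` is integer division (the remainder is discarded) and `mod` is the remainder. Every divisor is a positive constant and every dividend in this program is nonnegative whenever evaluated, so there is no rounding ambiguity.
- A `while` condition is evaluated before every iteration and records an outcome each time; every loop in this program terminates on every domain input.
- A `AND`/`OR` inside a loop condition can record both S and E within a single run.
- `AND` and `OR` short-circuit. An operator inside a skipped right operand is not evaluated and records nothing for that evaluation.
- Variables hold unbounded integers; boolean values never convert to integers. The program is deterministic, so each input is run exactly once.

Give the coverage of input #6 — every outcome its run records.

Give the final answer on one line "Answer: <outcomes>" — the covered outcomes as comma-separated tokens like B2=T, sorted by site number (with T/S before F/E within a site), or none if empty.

Event log for input #6 (g=5, p=6, z=2):
  B2->E, B1->F, B4->E, B3->F, B6->F, B7->T, B8->T, B9->T, B8->T, B9->T
  B8->T, B9->T, B8->T, B9->T, B8->T, B9->T, B8->T, B9->T, B8->T, B9->T
  B8->T, B9->T, B8->F
as a set, this run covers: B1=F, B2=E, B3=F, B4=E, B6=F, B7=T, B8=T, B8=F, B9=T

Answer: B1=F, B2=E, B3=F, B4=E, B6=F, B7=T, B8=T, B8=F, B9=T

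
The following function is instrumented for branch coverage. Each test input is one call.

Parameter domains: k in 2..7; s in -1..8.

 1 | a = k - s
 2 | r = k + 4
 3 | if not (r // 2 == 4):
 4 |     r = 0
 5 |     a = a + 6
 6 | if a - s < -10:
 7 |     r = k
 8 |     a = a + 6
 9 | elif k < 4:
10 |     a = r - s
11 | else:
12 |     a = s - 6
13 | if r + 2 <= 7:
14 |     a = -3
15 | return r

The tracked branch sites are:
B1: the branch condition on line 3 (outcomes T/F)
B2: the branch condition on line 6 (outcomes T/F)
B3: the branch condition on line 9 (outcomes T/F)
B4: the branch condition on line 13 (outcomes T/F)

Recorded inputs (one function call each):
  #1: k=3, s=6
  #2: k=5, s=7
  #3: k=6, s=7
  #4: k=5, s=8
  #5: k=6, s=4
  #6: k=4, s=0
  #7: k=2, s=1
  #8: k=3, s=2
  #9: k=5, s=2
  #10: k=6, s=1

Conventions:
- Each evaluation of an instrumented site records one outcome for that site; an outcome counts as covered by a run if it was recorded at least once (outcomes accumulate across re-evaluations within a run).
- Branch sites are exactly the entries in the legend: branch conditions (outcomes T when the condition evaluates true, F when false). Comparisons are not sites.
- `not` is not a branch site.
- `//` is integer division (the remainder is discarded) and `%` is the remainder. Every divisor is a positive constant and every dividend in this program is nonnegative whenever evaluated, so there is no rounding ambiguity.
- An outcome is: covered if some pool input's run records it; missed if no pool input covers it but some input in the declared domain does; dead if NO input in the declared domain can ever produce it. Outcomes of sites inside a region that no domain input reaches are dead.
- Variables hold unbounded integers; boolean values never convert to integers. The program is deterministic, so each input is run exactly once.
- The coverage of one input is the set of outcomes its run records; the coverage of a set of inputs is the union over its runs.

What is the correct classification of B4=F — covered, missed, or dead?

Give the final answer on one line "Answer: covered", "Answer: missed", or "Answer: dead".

B4=F is recorded by pool input(s) 2, 6, 9 -> covered

Answer: covered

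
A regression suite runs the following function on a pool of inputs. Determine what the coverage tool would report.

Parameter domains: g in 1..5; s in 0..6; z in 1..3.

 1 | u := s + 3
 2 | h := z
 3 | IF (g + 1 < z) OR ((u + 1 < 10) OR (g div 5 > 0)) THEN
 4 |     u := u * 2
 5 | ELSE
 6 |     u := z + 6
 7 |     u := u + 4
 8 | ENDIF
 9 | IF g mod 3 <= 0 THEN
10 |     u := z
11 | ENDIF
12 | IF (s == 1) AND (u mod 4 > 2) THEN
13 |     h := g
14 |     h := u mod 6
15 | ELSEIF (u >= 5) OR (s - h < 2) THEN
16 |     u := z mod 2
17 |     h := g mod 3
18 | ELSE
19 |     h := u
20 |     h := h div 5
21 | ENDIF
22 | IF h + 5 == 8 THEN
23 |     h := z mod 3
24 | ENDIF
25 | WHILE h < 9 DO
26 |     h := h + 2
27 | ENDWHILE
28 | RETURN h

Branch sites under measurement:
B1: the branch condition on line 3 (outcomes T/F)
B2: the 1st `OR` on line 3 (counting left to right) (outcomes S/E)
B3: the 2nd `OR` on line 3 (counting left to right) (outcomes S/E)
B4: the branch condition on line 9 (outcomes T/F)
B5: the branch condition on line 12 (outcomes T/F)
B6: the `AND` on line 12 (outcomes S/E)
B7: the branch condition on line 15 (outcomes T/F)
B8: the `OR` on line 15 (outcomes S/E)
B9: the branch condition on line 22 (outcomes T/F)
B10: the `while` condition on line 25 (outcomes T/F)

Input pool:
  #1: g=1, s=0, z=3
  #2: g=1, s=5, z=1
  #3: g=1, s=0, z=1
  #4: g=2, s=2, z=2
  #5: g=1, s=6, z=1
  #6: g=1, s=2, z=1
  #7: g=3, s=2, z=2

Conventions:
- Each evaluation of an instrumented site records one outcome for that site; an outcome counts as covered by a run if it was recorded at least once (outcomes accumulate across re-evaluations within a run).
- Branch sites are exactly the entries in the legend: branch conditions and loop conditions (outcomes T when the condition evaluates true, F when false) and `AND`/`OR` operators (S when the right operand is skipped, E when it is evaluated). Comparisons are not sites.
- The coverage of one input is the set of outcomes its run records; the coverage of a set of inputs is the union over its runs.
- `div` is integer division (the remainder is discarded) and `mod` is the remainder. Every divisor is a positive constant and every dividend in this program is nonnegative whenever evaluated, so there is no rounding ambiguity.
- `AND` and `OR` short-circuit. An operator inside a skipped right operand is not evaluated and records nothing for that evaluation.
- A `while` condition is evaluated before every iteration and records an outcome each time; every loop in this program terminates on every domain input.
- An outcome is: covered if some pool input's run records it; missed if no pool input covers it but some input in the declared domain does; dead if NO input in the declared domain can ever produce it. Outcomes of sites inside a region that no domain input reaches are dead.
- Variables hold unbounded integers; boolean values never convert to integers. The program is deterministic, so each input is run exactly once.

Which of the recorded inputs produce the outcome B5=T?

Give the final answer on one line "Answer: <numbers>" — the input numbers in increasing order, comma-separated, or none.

input #1 (g=1, s=0, z=3): does not produce B5=T
input #2 (g=1, s=5, z=1): does not produce B5=T
input #3 (g=1, s=0, z=1): does not produce B5=T
input #4 (g=2, s=2, z=2): does not produce B5=T
input #5 (g=1, s=6, z=1): does not produce B5=T
input #6 (g=1, s=2, z=1): does not produce B5=T
input #7 (g=3, s=2, z=2): does not produce B5=T

Answer: none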